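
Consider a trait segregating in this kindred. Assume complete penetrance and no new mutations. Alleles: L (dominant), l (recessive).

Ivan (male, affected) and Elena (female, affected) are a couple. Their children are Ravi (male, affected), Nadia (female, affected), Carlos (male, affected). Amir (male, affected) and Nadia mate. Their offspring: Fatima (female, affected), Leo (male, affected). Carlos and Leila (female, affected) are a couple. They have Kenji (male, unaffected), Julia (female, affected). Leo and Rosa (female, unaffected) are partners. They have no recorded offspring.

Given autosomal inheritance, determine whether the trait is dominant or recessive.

Carlos and Leila are both affected yet have an unaffected child Kenji. Under a recessive model two affected parents are homozygous and every child would be affected, so the trait cannot be recessive.

dominant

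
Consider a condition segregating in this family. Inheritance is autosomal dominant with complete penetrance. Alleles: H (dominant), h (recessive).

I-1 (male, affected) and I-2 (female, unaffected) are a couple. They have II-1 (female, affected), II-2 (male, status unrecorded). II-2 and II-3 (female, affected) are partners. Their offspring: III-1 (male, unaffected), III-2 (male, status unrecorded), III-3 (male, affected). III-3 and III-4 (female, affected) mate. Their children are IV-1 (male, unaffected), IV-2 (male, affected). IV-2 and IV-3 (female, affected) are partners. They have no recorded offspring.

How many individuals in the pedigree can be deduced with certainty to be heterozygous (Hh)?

4

Obligate heterozygotes: II-1 is affected so carries H and received h from I-2 (hh), so II-1 is Hh; II-3 is affected so carries H and passed h to III-1 (hh), so II-3 is Hh; III-3 is affected so carries H and passed h to IV-1 (hh), so III-3 is Hh; III-4 is affected so carries H and passed h to IV-1 (hh), so III-4 is Hh.
Every other individual is either homozygous by phenotype or has at least one consistent homozygous assignment, so the count is 4.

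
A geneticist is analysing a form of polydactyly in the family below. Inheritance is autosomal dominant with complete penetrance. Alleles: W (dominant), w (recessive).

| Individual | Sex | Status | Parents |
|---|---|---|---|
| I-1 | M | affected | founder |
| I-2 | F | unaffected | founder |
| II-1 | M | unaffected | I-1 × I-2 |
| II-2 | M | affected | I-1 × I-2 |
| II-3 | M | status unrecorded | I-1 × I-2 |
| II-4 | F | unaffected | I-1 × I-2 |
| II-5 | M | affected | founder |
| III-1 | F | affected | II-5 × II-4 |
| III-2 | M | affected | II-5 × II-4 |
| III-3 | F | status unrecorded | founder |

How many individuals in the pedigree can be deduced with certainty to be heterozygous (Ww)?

Obligate heterozygotes: I-1 is affected so carries W and passed w to II-1 (ww), so I-1 is Ww; II-2 is affected so carries W and received w from I-2 (ww), so II-2 is Ww; III-1 is affected so carries W and received w from II-4 (ww), so III-1 is Ww; III-2 is affected so carries W and received w from II-4 (ww), so III-2 is Ww.
Every other individual is either homozygous by phenotype or has at least one consistent homozygous assignment, so the count is 4.

4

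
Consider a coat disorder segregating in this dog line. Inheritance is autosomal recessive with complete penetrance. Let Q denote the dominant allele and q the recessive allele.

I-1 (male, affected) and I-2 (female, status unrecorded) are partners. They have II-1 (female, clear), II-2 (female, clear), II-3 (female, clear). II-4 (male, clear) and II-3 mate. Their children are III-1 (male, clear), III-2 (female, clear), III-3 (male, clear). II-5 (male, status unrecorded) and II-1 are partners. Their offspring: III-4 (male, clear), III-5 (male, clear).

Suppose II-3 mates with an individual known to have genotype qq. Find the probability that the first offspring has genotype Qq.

II-3 is clear so carries Q and received q from I-1 (qq), so II-3 is Qq.
The cross gives 1/2 Qq : 1/2 qq, so P(offspring has genotype Qq) = 1/2.

1/2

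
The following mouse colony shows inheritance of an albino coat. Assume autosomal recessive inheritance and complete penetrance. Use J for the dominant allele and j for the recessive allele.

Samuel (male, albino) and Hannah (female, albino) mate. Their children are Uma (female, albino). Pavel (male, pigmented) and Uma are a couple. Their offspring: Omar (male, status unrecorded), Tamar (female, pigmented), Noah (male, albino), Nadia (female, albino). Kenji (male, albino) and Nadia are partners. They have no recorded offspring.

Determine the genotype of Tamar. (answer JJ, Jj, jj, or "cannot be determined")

Jj

From phenotype alone, Tamar is JJ or Jj.
Tamar is pigmented so carries J and received j from Uma (jj), so Tamar is Jj.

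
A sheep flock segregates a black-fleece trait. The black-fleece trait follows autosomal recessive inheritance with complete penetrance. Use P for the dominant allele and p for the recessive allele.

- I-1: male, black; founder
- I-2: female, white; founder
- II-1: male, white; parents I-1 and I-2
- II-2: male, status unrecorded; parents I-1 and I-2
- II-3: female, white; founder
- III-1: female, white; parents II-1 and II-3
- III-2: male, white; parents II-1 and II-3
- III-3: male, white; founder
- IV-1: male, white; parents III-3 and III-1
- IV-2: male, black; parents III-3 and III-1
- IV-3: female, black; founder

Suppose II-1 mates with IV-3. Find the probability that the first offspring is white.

II-1 is white so carries P and received p from I-1 (pp), so II-1 is Pp.
IV-3 is black, so IV-3 is pp.
The cross gives 1/2 Pp : 1/2 pp, so P(offspring is white) = 1/2.

1/2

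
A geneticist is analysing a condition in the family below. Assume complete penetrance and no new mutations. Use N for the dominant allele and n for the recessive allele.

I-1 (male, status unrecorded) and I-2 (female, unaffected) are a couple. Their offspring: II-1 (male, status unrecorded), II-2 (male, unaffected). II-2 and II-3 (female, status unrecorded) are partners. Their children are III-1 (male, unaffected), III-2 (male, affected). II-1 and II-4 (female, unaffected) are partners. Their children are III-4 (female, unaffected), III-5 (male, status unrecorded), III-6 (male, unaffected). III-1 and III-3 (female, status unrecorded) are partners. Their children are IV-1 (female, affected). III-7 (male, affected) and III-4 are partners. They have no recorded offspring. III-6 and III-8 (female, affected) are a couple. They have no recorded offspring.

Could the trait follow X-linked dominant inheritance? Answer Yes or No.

A consistent assignment under X-linked dominant exists: I-1 X^N Y, I-2 X^n X^n, II-1 X^n Y, II-2 X^n Y, II-3 X^N X^n, II-4 X^n X^n, III-1 X^n Y, III-2 X^N Y, III-3 X^N X^N, III-4 X^n X^n, III-5 X^n Y, III-6 X^n Y, III-7 X^N Y, III-8 X^N X^N, IV-1 X^N X^n.
In this assignment every recorded phenotype matches its genotype and every non-founder's genotype is obtainable from its parents' genotypes, so the pedigree is consistent.

Yes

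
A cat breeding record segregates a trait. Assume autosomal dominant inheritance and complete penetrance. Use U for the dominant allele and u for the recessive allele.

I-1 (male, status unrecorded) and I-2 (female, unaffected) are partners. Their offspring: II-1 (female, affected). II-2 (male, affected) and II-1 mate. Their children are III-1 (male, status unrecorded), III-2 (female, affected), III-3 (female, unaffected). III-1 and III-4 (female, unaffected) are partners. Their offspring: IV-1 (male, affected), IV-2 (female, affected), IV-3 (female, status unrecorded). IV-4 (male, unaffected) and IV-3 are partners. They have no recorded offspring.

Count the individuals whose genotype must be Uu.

Obligate heterozygotes: II-1 is affected so carries U and received u from I-2 (uu), so II-1 is Uu; II-2 is affected so carries U and passed u to III-3 (uu), so II-2 is Uu; IV-1 is affected so carries U and received u from III-4 (uu), so IV-1 is Uu; IV-2 is affected so carries U and received u from III-4 (uu), so IV-2 is Uu.
Every other individual is either homozygous by phenotype or has at least one consistent homozygous assignment, so the count is 4.

4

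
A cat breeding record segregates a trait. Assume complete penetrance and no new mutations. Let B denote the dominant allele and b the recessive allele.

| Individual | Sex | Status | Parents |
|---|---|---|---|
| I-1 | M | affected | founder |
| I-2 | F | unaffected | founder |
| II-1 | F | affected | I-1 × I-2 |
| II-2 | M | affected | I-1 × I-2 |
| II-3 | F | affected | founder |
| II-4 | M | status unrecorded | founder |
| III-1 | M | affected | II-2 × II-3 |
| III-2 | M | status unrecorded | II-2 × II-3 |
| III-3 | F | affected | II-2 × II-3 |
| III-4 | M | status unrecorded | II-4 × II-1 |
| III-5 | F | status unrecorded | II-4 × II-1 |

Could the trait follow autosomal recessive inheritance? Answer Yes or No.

A consistent assignment under autosomal recessive exists: I-1 bb, I-2 Bb, II-1 bb, II-2 bb, II-3 bb, II-4 BB, III-1 bb, III-2 bb, III-3 bb, III-4 Bb, III-5 Bb.
In this assignment every recorded phenotype matches its genotype and every non-founder's genotype is obtainable from its parents' genotypes, so the pedigree is consistent.

Yes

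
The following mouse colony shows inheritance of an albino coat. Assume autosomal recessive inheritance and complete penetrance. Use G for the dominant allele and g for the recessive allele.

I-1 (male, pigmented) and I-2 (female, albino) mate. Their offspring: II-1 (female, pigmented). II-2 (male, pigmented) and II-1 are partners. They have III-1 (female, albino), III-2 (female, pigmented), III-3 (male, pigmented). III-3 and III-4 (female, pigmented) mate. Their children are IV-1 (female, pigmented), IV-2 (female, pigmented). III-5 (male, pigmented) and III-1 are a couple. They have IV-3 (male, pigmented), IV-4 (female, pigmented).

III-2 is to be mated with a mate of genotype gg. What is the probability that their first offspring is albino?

II-2 is pigmented so carries G and passed g to III-1 (gg), so II-2 is Gg.
II-1 is pigmented so carries G and received g from I-2 (gg), so II-1 is Gg.
III-2 is a pigmented offspring of II-2 (Gg) × II-1 (Gg), whose cross gives 1/4 GG : 1/2 Gg : 1/4 gg; conditioning on being pigmented, III-2 is GG with probability 1/3, Gg with probability 2/3.
Summing over parental genotype combinations, P(offspring is albino) = 2/3·1/2 = 1/3.

1/3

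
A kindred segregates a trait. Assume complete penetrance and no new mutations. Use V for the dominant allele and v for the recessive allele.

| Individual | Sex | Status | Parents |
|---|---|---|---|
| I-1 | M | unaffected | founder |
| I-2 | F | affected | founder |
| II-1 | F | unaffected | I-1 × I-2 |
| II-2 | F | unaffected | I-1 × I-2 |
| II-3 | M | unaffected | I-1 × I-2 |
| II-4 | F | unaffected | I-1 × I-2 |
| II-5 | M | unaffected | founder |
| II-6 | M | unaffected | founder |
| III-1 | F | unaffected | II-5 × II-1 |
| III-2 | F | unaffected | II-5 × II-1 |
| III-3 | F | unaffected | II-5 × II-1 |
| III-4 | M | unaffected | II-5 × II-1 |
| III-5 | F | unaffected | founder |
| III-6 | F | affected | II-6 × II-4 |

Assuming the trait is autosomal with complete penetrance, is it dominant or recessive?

II-6 and II-4 are both unaffected yet have an affected child III-6. Under dominance, an affected child requires at least one affected parent, so the trait cannot be dominant.

recessive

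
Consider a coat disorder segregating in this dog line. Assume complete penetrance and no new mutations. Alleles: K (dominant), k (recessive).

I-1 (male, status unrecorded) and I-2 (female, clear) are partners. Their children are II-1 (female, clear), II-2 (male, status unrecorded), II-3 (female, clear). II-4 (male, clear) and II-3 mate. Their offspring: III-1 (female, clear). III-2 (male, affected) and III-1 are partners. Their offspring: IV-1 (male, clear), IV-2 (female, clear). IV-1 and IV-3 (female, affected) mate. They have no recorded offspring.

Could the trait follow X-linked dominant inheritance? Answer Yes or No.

No

Under X-linked dominant, IV-2 (clear, female) cannot arise from III-2 (affected) × III-1 (clear).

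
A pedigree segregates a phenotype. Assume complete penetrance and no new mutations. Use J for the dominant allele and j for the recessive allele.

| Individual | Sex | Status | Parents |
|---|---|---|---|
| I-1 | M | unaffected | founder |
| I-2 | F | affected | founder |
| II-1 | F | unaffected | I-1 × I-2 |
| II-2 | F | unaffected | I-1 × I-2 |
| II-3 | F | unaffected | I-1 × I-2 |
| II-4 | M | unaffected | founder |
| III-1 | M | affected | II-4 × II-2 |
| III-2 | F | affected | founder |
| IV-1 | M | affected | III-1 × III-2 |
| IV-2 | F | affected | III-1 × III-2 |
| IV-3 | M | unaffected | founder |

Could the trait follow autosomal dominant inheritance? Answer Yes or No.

No

Under autosomal dominant, III-1 (affected, male) cannot arise from II-4 (unaffected) × II-2 (unaffected).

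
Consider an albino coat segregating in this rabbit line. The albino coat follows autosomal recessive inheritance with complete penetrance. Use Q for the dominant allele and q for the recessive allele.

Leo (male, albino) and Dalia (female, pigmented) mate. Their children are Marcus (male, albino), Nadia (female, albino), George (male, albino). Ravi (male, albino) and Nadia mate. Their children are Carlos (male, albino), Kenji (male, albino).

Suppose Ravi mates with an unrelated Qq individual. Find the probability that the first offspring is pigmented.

Ravi is albino, so Ravi is qq.
The cross gives 1/2 Qq : 1/2 qq, so P(offspring is pigmented) = 1/2.

1/2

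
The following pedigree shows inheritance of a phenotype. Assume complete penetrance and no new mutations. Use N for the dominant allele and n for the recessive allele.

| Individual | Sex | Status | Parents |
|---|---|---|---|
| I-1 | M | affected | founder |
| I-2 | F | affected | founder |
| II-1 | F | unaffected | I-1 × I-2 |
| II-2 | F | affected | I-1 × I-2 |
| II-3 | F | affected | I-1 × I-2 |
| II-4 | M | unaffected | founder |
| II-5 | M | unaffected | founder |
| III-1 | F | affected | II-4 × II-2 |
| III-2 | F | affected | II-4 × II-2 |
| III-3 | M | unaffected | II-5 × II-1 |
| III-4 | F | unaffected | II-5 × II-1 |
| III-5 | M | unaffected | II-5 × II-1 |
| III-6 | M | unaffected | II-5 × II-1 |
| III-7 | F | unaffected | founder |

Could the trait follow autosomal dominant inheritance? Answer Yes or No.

Yes

A consistent assignment under autosomal dominant exists: I-1 Nn, I-2 Nn, II-1 nn, II-2 NN, II-3 NN, II-4 nn, II-5 nn, III-1 Nn, III-2 Nn, III-3 nn, III-4 nn, III-5 nn, III-6 nn, III-7 nn.
In this assignment every recorded phenotype matches its genotype and every non-founder's genotype is obtainable from its parents' genotypes, so the pedigree is consistent.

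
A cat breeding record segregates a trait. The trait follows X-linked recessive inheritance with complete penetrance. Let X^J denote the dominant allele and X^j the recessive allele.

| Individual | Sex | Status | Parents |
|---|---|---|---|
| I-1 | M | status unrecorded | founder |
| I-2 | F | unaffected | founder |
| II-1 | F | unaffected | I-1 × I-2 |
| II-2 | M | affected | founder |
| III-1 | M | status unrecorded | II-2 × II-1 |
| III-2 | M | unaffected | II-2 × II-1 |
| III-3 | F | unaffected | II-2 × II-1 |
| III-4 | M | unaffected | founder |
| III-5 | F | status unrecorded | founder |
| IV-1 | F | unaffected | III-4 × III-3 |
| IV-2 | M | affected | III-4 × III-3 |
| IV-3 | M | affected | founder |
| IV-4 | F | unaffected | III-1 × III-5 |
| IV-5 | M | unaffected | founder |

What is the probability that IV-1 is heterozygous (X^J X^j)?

1/2

III-4 is unaffected, so III-4 is X^J Y.
III-3 is unaffected so carries J and received j from II-2 (X^j Y), so III-3 is X^J X^j.
Their cross gives offspring ratios 1/2 X^J X^J : 1/2 X^J X^j. Conditioning on IV-1 being unaffected, P(X^J X^j) = 1/2 / 1 = 1/2.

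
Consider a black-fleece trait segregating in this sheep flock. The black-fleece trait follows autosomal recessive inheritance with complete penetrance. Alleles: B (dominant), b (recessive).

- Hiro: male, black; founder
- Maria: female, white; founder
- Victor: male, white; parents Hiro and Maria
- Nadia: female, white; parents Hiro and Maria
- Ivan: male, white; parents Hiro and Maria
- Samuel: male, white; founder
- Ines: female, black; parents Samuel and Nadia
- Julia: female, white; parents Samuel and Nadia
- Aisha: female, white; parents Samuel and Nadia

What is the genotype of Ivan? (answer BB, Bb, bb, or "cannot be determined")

From phenotype alone, Ivan is BB or Bb.
Ivan is white so carries B and received b from Hiro (bb), so Ivan is Bb.

Bb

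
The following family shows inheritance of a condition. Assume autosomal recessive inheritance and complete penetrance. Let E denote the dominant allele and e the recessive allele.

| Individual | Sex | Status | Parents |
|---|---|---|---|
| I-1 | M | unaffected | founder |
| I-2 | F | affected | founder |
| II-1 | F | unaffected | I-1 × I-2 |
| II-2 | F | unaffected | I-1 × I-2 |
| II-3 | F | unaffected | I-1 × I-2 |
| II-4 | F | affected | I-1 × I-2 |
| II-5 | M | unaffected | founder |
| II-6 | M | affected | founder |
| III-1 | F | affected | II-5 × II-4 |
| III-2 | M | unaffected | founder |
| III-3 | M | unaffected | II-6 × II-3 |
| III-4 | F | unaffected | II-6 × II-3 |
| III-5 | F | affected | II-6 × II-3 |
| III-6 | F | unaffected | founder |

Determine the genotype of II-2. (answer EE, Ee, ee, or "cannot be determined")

Ee

From phenotype alone, II-2 is EE or Ee.
II-2 is unaffected so carries E and received e from I-2 (ee), so II-2 is Ee.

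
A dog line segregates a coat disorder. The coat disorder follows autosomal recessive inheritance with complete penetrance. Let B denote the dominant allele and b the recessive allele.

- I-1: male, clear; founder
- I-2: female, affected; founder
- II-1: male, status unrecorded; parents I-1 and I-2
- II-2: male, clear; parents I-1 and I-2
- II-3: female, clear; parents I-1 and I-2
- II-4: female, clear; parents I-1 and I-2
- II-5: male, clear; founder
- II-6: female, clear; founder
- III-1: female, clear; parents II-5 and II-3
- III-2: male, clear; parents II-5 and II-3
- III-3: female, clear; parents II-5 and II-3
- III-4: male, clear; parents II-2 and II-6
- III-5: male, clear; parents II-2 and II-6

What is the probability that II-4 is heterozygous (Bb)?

1

II-4 is clear so carries B and received b from I-2 (bb), so II-4 is Bb, giving P(Bb) = 1.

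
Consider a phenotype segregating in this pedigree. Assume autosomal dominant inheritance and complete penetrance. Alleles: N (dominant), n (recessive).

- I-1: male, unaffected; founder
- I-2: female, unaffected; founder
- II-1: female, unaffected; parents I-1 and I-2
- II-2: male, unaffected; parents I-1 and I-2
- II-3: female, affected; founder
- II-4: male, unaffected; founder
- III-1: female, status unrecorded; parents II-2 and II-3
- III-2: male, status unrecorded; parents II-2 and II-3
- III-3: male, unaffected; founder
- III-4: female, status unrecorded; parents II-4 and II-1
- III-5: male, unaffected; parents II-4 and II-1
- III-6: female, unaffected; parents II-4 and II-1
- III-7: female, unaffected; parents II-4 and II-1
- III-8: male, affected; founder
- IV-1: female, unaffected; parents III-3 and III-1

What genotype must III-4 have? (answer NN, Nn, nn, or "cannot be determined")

nn

From phenotype alone, III-4 is NN or Nn or nn.
III-4 received n from II-4 (nn) and received n from II-1 (nn), so III-4 is nn.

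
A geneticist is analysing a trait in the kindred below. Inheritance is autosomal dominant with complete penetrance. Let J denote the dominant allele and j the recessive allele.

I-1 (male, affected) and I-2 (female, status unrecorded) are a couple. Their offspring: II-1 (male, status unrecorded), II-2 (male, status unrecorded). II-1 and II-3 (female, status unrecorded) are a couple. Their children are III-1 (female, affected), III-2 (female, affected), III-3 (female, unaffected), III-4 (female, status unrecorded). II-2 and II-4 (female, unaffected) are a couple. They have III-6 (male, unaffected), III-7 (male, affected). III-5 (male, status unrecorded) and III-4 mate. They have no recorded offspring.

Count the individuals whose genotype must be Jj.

2

Obligate heterozygotes: II-2 passed J to III-7 (Jj, whose j came from II-4) and passed j to III-6 (jj), so II-2 is Jj; III-7 is affected so carries J and received j from II-4 (jj), so III-7 is Jj.
Every other individual is either homozygous by phenotype or has at least one consistent homozygous assignment, so the count is 2.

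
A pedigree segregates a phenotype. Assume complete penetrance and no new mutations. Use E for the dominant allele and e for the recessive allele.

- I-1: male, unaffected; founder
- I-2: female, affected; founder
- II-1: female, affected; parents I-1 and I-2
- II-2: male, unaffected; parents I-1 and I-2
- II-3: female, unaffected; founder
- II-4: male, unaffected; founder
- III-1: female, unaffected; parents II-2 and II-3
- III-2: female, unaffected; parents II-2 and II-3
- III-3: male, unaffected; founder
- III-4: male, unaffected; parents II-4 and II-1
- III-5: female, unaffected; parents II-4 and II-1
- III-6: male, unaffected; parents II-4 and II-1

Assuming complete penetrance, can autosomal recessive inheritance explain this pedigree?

Yes

A consistent assignment under autosomal recessive exists: I-1 Ee, I-2 ee, II-1 ee, II-2 Ee, II-3 EE, II-4 EE, III-1 EE, III-2 EE, III-3 EE, III-4 Ee, III-5 Ee, III-6 Ee.
In this assignment every recorded phenotype matches its genotype and every non-founder's genotype is obtainable from its parents' genotypes, so the pedigree is consistent.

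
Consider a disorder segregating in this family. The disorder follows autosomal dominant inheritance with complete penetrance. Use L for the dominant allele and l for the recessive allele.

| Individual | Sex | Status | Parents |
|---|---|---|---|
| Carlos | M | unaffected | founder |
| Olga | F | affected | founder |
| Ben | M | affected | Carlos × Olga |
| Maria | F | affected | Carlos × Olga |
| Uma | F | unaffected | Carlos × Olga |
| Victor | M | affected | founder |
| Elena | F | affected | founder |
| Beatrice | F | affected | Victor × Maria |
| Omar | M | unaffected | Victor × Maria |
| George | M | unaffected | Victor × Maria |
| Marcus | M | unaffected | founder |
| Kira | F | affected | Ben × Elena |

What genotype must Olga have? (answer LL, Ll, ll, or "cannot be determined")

Ll

From phenotype alone, Olga is LL or Ll.
Olga is affected so carries L and passed l to Uma (ll), so Olga is Ll.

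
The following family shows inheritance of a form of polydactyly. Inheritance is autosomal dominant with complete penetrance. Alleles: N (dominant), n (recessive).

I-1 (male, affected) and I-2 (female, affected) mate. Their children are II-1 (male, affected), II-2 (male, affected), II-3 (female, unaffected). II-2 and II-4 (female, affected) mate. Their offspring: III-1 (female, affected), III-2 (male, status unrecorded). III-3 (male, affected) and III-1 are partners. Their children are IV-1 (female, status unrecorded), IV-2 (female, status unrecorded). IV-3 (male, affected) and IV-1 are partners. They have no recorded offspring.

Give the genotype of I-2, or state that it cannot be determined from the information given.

From phenotype alone, I-2 is NN or Nn.
I-2 is affected so carries N and passed n to II-3 (nn), so I-2 is Nn.

Nn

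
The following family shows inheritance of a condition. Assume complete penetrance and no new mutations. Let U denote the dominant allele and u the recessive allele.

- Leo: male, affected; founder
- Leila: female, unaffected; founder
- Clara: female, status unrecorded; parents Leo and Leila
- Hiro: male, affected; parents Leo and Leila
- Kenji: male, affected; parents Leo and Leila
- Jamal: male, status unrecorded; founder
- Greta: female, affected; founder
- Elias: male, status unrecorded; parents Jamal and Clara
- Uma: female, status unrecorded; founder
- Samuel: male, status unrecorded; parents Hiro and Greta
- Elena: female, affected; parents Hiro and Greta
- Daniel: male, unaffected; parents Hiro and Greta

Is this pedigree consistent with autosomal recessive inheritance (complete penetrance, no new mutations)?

Under autosomal recessive, Daniel (unaffected, male) cannot arise from Hiro (affected) × Greta (affected).

No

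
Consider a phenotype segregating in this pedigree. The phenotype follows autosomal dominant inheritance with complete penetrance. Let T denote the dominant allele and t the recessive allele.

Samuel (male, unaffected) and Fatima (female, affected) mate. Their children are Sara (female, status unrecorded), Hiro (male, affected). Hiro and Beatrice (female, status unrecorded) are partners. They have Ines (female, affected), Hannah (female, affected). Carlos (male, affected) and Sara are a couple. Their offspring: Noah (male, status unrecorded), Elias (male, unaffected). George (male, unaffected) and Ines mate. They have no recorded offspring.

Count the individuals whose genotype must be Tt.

Obligate heterozygotes: Hiro is affected so carries T and received t from Samuel (tt), so Hiro is Tt; Carlos is affected so carries T and passed t to Elias (tt), so Carlos is Tt.
Every other individual is either homozygous by phenotype or has at least one consistent homozygous assignment, so the count is 2.

2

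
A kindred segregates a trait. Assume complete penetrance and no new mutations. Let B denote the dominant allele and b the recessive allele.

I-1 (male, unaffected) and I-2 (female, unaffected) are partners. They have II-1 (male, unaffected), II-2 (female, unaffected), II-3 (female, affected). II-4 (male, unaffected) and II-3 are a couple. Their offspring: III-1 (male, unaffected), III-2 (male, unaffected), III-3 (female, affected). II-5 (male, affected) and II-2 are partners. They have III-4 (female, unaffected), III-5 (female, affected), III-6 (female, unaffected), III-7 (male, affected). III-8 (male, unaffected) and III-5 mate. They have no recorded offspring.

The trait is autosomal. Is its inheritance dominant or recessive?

recessive

I-1 and I-2 are both unaffected yet have an affected child II-3. Under dominance, an affected child requires at least one affected parent, so the trait cannot be dominant.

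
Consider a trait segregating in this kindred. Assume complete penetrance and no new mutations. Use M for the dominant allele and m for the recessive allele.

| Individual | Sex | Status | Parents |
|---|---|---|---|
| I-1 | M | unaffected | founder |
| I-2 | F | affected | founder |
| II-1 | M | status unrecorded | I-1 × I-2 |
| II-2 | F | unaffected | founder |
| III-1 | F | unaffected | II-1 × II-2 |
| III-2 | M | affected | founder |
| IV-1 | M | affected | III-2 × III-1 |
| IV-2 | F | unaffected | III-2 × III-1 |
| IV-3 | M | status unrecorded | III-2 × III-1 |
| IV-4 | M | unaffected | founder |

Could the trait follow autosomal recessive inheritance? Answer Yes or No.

Yes

A consistent assignment under autosomal recessive exists: I-1 MM, I-2 mm, II-1 Mm, II-2 MM, III-1 Mm, III-2 mm, IV-1 mm, IV-2 Mm, IV-3 Mm, IV-4 MM.
In this assignment every recorded phenotype matches its genotype and every non-founder's genotype is obtainable from its parents' genotypes, so the pedigree is consistent.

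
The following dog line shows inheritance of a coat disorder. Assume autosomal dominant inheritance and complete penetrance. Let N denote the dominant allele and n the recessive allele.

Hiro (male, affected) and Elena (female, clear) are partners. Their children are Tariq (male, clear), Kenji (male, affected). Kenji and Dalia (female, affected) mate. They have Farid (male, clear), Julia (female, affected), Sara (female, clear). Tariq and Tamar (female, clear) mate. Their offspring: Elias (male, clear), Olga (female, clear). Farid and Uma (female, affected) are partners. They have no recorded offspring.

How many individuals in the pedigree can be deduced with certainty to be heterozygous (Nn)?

Obligate heterozygotes: Hiro is affected so carries N and passed n to Tariq (nn), so Hiro is Nn; Kenji is affected so carries N and received n from Elena (nn), so Kenji is Nn; Dalia is affected so carries N and passed n to Farid (nn), so Dalia is Nn.
Every other individual is either homozygous by phenotype or has at least one consistent homozygous assignment, so the count is 3.

3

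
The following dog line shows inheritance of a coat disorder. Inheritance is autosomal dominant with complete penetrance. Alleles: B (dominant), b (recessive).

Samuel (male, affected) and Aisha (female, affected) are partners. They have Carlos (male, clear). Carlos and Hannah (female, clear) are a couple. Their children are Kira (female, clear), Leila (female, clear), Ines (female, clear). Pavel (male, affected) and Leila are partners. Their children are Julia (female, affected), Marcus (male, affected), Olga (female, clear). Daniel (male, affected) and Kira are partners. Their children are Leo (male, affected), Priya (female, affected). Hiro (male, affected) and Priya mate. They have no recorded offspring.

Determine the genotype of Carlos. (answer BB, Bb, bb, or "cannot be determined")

bb

Carlos is clear, so Carlos is bb.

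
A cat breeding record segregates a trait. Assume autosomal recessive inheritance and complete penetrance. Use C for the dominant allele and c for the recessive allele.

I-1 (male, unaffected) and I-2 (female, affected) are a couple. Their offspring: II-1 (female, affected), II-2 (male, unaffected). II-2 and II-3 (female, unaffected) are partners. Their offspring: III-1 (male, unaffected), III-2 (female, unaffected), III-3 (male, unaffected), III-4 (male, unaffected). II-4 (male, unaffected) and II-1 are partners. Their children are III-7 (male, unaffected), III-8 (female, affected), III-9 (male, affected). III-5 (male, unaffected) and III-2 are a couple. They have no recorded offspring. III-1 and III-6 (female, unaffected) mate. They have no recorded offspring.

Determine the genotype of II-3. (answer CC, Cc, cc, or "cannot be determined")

cannot be determined

II-3's phenotype allows CC or Cc, and no parent or child forces a single allele at both positions; consistent genotype assignments exist with II-3 as CC or Cc.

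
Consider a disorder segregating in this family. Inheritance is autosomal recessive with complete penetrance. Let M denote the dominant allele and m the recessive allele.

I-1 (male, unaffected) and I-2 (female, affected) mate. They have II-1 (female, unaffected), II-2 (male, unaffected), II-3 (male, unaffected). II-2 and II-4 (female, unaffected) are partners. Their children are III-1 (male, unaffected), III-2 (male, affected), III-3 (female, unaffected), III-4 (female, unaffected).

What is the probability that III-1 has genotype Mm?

II-2 is unaffected so carries M and received m from I-2 (mm), so II-2 is Mm.
II-4 is unaffected so carries M and passed m to III-2 (mm), so II-4 is Mm.
Their cross gives offspring ratios 1/4 MM : 1/2 Mm : 1/4 mm. Conditioning on III-1 being unaffected, P(Mm) = 1/2 / 3/4 = 2/3.

2/3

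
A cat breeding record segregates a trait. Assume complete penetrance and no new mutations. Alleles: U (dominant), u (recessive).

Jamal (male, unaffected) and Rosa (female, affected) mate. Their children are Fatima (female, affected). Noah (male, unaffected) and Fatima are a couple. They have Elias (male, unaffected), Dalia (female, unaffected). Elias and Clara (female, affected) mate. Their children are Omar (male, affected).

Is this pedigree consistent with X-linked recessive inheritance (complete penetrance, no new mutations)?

No

Under X-linked recessive, Fatima (affected, female) cannot arise from Jamal (unaffected) × Rosa (affected).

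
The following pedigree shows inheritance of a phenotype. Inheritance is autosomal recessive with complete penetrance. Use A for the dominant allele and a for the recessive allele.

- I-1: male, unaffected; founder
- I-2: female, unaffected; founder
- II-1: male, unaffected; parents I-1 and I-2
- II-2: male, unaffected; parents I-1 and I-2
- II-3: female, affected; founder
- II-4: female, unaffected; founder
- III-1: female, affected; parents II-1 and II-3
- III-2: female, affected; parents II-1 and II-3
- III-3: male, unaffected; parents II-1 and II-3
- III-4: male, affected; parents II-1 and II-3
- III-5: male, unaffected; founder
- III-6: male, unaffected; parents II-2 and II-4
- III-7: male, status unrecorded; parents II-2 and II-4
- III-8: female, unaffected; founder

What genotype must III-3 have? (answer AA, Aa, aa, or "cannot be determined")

From phenotype alone, III-3 is AA or Aa.
III-3 is unaffected so carries A and received a from II-3 (aa), so III-3 is Aa.

Aa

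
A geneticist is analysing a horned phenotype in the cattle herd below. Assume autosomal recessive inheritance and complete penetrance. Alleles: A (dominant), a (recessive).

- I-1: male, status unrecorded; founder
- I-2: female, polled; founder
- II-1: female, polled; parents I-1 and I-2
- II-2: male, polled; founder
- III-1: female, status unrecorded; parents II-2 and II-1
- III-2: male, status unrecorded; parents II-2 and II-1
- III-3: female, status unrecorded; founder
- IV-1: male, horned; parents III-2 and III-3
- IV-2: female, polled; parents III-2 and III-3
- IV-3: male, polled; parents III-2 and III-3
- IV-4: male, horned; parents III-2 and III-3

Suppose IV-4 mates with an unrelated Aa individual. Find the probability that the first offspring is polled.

IV-4 is horned, so IV-4 is aa.
The cross gives 1/2 Aa : 1/2 aa, so P(offspring is polled) = 1/2.

1/2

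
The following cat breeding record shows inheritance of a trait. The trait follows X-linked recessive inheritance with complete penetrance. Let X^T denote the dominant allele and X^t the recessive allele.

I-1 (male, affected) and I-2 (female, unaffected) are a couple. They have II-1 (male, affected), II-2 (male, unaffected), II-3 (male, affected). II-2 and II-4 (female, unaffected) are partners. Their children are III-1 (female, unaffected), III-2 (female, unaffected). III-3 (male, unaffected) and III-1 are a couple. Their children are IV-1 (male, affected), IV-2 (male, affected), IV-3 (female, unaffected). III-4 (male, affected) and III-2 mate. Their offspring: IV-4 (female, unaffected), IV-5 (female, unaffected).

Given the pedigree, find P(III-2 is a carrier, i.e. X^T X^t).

II-2 is unaffected, so II-2 is X^T Y.
II-4 is unaffected so carries T and passed t to III-1 (X^T X^t, whose T came from II-2), so II-4 is X^T X^t.
Their cross gives offspring ratios 1/2 X^T X^T : 1/2 X^T X^t. Conditioning on III-2 being unaffected, P(X^T X^t) = 1/2 / 1 = 1/2 before taking III-2's own offspring into account.
III-4 is affected, so III-4 is X^t Y.
Now use III-2's offspring. Probability of each recorded status — unaffected daughter IV-4: 1/2 if III-2 is X^T X^t, 1 if X^T X^T; unaffected daughter IV-5: 1/2 if III-2 is X^T X^t, 1 if X^T X^T.
Bayes: P(X^T X^t) = 1/2·1/4 / (1/2·1/4 + 1/2·1) = 1/5.

1/5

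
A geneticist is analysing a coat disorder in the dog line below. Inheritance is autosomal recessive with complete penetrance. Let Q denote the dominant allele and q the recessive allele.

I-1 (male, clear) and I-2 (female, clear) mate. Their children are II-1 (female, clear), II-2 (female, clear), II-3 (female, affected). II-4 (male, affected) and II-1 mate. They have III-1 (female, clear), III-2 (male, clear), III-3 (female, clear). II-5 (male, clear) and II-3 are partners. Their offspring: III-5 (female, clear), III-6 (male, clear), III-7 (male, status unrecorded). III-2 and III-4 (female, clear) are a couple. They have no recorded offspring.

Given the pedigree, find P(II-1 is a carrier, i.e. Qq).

1/5

I-1 is clear so carries Q and passed q to II-3 (qq), so I-1 is Qq.
I-2 is clear so carries Q and passed q to II-3 (qq), so I-2 is Qq.
Their cross gives offspring ratios 1/4 QQ : 1/2 Qq : 1/4 qq. Conditioning on II-1 being clear, P(Qq) = 1/2 / 3/4 = 2/3 before taking II-1's own offspring into account.
II-4 is affected, so II-4 is qq.
Now use II-1's offspring. Probability of each recorded status — clear daughter III-1: 1/2 if II-1 is Qq, 1 if QQ; clear son III-2: 1/2 if II-1 is Qq, 1 if QQ; clear daughter III-3: 1/2 if II-1 is Qq, 1 if QQ.
Bayes: P(Qq) = 2/3·1/8 / (2/3·1/8 + 1/3·1) = 1/5.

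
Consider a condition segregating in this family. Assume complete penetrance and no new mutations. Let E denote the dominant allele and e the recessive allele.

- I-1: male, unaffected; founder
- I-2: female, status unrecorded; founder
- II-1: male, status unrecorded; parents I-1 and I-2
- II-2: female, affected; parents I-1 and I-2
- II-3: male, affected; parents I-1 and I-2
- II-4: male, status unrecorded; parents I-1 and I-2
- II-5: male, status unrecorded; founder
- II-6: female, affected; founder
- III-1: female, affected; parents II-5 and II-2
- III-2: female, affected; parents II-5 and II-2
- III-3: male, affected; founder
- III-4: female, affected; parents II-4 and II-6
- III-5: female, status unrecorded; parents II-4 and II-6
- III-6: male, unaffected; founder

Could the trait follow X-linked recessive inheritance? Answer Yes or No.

Under X-linked recessive, II-2 (affected, female) cannot arise from I-1 (unaffected) × I-2 (unrecorded).

No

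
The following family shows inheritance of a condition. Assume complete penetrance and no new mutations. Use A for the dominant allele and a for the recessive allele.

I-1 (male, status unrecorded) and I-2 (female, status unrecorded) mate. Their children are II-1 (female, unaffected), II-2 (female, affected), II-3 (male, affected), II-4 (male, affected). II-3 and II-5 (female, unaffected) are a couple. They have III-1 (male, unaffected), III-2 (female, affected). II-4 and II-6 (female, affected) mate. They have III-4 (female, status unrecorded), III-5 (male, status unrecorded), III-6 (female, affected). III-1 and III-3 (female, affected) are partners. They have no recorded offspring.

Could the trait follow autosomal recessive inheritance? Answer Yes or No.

A consistent assignment under autosomal recessive exists: I-1 Aa, I-2 Aa, II-1 AA, II-2 aa, II-3 aa, II-4 aa, II-5 Aa, II-6 aa, III-1 Aa, III-2 aa, III-3 aa, III-4 aa, III-5 aa, III-6 aa.
In this assignment every recorded phenotype matches its genotype and every non-founder's genotype is obtainable from its parents' genotypes, so the pedigree is consistent.

Yes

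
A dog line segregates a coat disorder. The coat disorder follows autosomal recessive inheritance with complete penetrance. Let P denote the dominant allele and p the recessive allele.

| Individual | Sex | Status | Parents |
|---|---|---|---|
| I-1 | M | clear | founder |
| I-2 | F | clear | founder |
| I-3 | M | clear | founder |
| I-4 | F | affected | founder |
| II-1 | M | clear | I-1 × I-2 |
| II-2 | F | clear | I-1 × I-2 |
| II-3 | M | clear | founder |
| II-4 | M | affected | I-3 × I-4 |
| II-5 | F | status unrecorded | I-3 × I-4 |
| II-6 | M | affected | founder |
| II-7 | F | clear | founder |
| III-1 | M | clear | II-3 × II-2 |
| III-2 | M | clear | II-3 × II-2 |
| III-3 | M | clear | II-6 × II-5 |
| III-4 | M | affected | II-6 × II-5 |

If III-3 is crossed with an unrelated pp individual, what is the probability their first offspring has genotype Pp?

1/2

III-3 is clear so carries P and received p from II-6 (pp), so III-3 is Pp.
The cross gives 1/2 Pp : 1/2 pp, so P(offspring has genotype Pp) = 1/2.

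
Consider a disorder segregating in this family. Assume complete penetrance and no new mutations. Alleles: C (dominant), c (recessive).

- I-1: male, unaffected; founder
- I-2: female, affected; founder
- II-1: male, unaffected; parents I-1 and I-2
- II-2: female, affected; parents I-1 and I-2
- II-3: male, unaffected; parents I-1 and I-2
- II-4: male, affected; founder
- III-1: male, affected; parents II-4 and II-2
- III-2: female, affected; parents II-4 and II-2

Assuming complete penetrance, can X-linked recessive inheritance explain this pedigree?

Under X-linked recessive, II-1 (unaffected, male) cannot arise from I-1 (unaffected) × I-2 (affected).

No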